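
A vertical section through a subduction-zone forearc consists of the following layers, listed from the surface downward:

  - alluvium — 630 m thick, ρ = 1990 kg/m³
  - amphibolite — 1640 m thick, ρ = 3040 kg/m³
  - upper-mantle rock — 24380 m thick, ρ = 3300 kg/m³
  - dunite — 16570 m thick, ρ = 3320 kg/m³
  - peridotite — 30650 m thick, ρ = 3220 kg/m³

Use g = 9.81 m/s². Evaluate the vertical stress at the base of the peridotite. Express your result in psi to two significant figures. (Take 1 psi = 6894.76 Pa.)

340000 psi

alluvium: 1990 kg/m³ × 9.81 m/s² × 630 m = 1.230×10^7 Pa = 1784 psi
amphibolite: 3040 kg/m³ × 9.81 m/s² × 1640 m = 4.891×10^7 Pa = 7094 psi
upper-mantle rock: 3300 kg/m³ × 9.81 m/s² × 24380 m = 7.893×10^8 Pa = 1.145×10^5 psi
dunite: 3320 kg/m³ × 9.81 m/s² × 16570 m = 5.397×10^8 Pa = 78273 psi
peridotite: 3220 kg/m³ × 9.81 m/s² × 30650 m = 9.682×10^8 Pa = 1.404×10^5 psi
Total = 1784 + 7094 + 1.145×10^5 + 78273 + 1.404×10^5 = 3.4204×10^5 psi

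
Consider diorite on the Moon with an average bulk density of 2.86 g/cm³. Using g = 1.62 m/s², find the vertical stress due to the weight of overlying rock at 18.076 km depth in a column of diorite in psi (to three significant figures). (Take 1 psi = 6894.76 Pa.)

12100 psi

diorite: 2860 kg/m³ × 1.62 m/s² × 18076 m = 8.375×10^7 Pa = 12147 psi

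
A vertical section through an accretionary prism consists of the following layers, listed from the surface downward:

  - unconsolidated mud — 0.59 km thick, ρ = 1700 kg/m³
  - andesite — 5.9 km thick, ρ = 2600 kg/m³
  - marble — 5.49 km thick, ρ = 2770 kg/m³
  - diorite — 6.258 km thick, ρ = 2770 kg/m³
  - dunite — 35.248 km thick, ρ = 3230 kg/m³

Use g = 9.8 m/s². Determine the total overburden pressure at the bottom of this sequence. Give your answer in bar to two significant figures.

unconsolidated mud: 1700 kg/m³ × 9.8 m/s² × 590 m = 9.829×10^6 Pa = 98.29 bar
andesite: 2600 kg/m³ × 9.8 m/s² × 5900 m = 1.503×10^8 Pa = 1503 bar
marble: 2770 kg/m³ × 9.8 m/s² × 5490 m = 1.490×10^8 Pa = 1490 bar
diorite: 2770 kg/m³ × 9.8 m/s² × 6258 m = 1.699×10^8 Pa = 1699 bar
dunite: 3230 kg/m³ × 9.8 m/s² × 35248 m = 1.116×10^9 Pa = 11157 bar
Total = 98.29 + 1503 + 1490 + 1699 + 11157 = 15948 bar

16000 bar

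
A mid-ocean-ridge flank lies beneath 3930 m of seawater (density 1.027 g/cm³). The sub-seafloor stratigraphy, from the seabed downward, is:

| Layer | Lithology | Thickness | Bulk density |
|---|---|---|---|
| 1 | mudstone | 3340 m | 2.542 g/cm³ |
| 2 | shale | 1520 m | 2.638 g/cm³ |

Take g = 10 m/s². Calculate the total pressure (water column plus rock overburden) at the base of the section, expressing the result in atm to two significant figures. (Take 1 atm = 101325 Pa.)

1600 atm

seawater: 1027 kg/m³ × 10 m/s² × 3930 m = 4.036×10^7 Pa = 398.3 atm
mudstone: 2542 kg/m³ × 10 m/s² × 3340 m = 8.490×10^7 Pa = 837.9 atm
shale: 2638 kg/m³ × 10 m/s² × 1520 m = 4.010×10^7 Pa = 395.7 atm
Total = 398.3 + 837.9 + 395.7 = 1632.0 atm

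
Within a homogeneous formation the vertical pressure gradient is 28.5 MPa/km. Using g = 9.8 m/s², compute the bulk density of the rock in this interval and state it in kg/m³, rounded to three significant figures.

2910 kg/m³

ρ = (dP/dz)/g = 28.5 MPa/km / 9.8 m/s² = 28500 Pa/m / 9.8 m/s² = 2908.2 kg/m³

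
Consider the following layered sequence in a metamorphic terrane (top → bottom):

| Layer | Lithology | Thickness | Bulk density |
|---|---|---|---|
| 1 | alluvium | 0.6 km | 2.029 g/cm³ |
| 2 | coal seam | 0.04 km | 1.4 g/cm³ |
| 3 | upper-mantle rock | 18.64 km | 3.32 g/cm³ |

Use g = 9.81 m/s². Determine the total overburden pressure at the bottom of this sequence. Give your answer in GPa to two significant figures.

alluvium: 2029 kg/m³ × 9.81 m/s² × 600 m = 1.194×10^7 Pa = 0.01194 GPa
coal seam: 1400 kg/m³ × 9.81 m/s² × 40 m = 5.494×10^5 Pa = 5.494×10^-4 GPa
upper-mantle rock: 3320 kg/m³ × 9.81 m/s² × 18640 m = 6.071×10^8 Pa = 0.6071 GPa
Total = 0.01194 + 5.494×10^-4 + 0.6071 = 0.61958 GPa

0.62 GPa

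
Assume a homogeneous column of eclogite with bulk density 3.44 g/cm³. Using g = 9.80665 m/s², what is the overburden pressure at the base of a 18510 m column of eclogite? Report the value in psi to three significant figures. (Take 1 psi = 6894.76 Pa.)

eclogite: 3440 kg/m³ × 9.80665 m/s² × 18510 m = 6.244×10^8 Pa = 90566 psi

90600 psi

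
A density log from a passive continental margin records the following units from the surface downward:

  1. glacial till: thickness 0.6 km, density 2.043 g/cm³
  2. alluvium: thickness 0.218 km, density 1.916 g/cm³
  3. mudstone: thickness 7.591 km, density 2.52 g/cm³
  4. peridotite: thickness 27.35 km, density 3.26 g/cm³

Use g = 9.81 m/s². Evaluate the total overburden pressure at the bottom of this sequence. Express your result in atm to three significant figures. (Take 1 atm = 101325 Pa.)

glacial till: 2043 kg/m³ × 9.81 m/s² × 600 m = 1.203×10^7 Pa = 118.7 atm
alluvium: 1916 kg/m³ × 9.81 m/s² × 218 m = 4.098×10^6 Pa = 40.44 atm
mudstone: 2520 kg/m³ × 9.81 m/s² × 7591 m = 1.877×10^8 Pa = 1852 atm
peridotite: 3260 kg/m³ × 9.81 m/s² × 27350 m = 8.747×10^8 Pa = 8632 atm
Total = 118.7 + 40.44 + 1852 + 8632 = 10643 atm

10600 atm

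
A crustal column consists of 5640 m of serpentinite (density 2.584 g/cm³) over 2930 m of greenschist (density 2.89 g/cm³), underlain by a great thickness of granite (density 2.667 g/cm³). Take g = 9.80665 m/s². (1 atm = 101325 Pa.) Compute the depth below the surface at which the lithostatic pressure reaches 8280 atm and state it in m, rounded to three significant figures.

32000 m

Pressure at base of upper layers: 2584×9.80665×5640 + 2890×9.80665×2930 = 2.260×10^8 Pa = 2230 atm
Remaining pressure to be supplied by granite: 8.390×10^8 − 2.260×10^8 = 6.130×10^8 Pa
Additional depth in granite = 6.130×10^8 Pa / (2667 kg/m³ × 9.80665 m/s²) = 23438 m
Total depth = 8570 m + 23438 m = 32008 m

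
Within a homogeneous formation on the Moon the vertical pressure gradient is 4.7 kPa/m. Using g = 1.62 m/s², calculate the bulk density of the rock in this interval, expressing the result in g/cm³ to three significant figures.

ρ = (dP/dz)/g = 4.7 kPa/m / 1.62 m/s² = 4700.0 Pa/m / 1.62 m/s² = 2901.2 kg/m³
= 2.901 g/cm³

2.90 g/cm³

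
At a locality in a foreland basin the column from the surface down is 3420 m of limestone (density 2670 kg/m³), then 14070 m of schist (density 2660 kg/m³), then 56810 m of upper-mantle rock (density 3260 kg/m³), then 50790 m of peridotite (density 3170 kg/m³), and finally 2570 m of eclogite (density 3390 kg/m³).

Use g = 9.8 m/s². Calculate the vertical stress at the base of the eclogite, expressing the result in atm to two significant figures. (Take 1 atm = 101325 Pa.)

limestone: 2670 kg/m³ × 9.8 m/s² × 3420 m = 8.949×10^7 Pa = 883.2 atm
schist: 2660 kg/m³ × 9.8 m/s² × 14070 m = 3.668×10^8 Pa = 3620 atm
upper-mantle rock: 3260 kg/m³ × 9.8 m/s² × 56810 m = 1.815×10^9 Pa = 17912 atm
peridotite: 3170 kg/m³ × 9.8 m/s² × 50790 m = 1.578×10^9 Pa = 15572 atm
eclogite: 3390 kg/m³ × 9.8 m/s² × 2570 m = 8.538×10^7 Pa = 842.6 atm
Total = 883.2 + 3620 + 17912 + 15572 + 842.6 = 38830 atm

39000 atm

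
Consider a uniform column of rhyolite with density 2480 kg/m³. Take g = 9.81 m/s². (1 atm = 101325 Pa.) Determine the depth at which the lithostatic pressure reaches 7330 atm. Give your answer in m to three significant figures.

30500 m

h = P/(ρg) = 7330 atm / (2480 kg/m³ × 9.81 m/s²) = 7.427×10^8 Pa / 24329 Pa/m = 30528 m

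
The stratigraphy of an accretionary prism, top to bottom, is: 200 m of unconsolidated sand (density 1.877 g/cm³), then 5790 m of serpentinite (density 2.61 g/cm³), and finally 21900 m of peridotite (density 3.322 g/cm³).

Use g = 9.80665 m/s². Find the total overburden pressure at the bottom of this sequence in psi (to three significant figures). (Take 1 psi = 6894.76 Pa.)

126000 psi

unconsolidated sand: 1877 kg/m³ × 9.80665 m/s² × 200 m = 3.681×10^6 Pa = 533.9 psi
serpentinite: 2610 kg/m³ × 9.80665 m/s² × 5790 m = 1.482×10^8 Pa = 21494 psi
peridotite: 3322 kg/m³ × 9.80665 m/s² × 21900 m = 7.135×10^8 Pa = 1.035×10^5 psi
Total = 533.9 + 21494 + 1.035×10^5 = 1.2551×10^5 psi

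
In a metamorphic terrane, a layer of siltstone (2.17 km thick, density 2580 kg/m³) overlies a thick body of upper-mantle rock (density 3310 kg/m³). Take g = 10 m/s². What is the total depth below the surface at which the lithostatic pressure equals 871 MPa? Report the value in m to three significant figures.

Pressure at base of upper layers: 2580×10×2170 = 5.599×10^7 Pa = 55.99 MPa
Remaining pressure to be supplied by upper-mantle rock: 8.710×10^8 − 5.599×10^7 = 8.150×10^8 Pa
Additional depth in upper-mantle rock = 8.150×10^8 Pa / (3310 kg/m³ × 10 m/s²) = 24623 m
Total depth = 2170 m + 24623 m = 26793 m

26800 m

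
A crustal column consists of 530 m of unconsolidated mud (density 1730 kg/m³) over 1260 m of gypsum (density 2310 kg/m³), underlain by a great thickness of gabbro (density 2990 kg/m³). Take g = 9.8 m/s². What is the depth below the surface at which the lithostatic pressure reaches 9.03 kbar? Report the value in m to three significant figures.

31300 m

Pressure at base of upper layers: 1730×9.8×530 + 2310×9.8×1260 = 3.751×10^7 Pa = 0.3751 kbar
Remaining pressure to be supplied by gabbro: 9.030×10^8 − 3.751×10^7 = 8.655×10^8 Pa
Additional depth in gabbro = 8.655×10^8 Pa / (2990 kg/m³ × 9.8 m/s²) = 29537 m
Total depth = 1790 m + 29537 m = 31327 m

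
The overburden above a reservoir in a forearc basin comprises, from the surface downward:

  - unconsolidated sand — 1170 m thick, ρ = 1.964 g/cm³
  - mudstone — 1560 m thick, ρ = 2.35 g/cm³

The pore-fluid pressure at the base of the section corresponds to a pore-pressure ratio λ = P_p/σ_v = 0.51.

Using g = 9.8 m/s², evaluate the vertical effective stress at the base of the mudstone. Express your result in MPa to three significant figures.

28.6 MPa

Overburden (lithostatic) stress σ_v:
unconsolidated sand: 1964 kg/m³ × 9.8 m/s² × 1170 m = 2.252×10^7 Pa = 22.52 MPa
mudstone: 2350 kg/m³ × 9.8 m/s² × 1560 m = 3.593×10^7 Pa = 35.93 MPa
Total = 22.52 + 35.93 = 58.446 MPa
Pore pressure P_p = λ·σ_v = 0.51 × 58.45 MPa = 29.81 MPa
Effective stress σ' = σ_v − P_p = 58.45 − 29.81 = 28.639 MPa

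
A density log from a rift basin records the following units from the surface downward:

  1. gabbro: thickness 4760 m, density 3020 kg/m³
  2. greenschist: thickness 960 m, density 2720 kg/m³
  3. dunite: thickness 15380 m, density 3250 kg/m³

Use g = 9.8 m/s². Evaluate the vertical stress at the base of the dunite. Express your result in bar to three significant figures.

gabbro: 3020 kg/m³ × 9.8 m/s² × 4760 m = 1.409×10^8 Pa = 1409 bar
greenschist: 2720 kg/m³ × 9.8 m/s² × 960 m = 2.559×10^7 Pa = 255.9 bar
dunite: 3250 kg/m³ × 9.8 m/s² × 15380 m = 4.899×10^8 Pa = 4899 bar
Total = 1409 + 255.9 + 4899 = 6563.2 bar

6560 bar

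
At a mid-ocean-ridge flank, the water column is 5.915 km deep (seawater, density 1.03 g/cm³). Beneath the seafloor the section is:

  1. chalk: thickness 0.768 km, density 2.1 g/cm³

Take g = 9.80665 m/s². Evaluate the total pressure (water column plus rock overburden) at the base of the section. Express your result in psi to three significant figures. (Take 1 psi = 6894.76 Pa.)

seawater: 1030 kg/m³ × 9.80665 m/s² × 5915 m = 5.975×10^7 Pa = 8666 psi
chalk: 2100 kg/m³ × 9.80665 m/s² × 768 m = 1.582×10^7 Pa = 2294 psi
Total = 8666 + 2294 = 10959 psi

11000 psi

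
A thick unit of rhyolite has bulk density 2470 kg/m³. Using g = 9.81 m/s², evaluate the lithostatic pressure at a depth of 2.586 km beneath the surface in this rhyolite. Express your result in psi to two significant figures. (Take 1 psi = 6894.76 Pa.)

rhyolite: 2470 kg/m³ × 9.81 m/s² × 2586 m = 6.266×10^7 Pa = 9088 psi

9100 psi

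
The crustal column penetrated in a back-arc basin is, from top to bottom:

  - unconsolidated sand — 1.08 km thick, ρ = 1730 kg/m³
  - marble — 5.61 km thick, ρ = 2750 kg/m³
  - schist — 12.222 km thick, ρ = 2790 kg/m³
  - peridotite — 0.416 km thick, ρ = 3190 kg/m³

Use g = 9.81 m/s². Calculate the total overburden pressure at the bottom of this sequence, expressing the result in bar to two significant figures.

unconsolidated sand: 1730 kg/m³ × 9.81 m/s² × 1080 m = 1.833×10^7 Pa = 183.3 bar
marble: 2750 kg/m³ × 9.81 m/s² × 5610 m = 1.513×10^8 Pa = 1513 bar
schist: 2790 kg/m³ × 9.81 m/s² × 12222 m = 3.345×10^8 Pa = 3345 bar
peridotite: 3190 kg/m³ × 9.81 m/s² × 416 m = 1.302×10^7 Pa = 130.2 bar
Total = 183.3 + 1513 + 3345 + 130.2 = 5172.1 bar

5200 bar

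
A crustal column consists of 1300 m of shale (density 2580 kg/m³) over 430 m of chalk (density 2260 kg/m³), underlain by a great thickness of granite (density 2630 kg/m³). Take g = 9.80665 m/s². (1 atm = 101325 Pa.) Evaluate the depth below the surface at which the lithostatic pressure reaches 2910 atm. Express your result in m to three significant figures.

Pressure at base of upper layers: 2580×9.80665×1300 + 2260×9.80665×430 = 4.242×10^7 Pa = 418.7 atm
Remaining pressure to be supplied by granite: 2.949×10^8 − 4.242×10^7 = 2.524×10^8 Pa
Additional depth in granite = 2.524×10^8 Pa / (2630 kg/m³ × 9.80665 m/s²) = 9787.5 m
Total depth = 1730 m + 9787.5 m = 11517 m

11500 m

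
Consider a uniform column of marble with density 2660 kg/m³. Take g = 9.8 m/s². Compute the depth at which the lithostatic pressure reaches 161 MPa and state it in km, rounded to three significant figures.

h = P/(ρg) = 161 MPa / (2660 kg/m³ × 9.8 m/s²) = 1.610×10^8 Pa / 26068 Pa/m = 6176.2 m
= 6.1762 km

6.18 km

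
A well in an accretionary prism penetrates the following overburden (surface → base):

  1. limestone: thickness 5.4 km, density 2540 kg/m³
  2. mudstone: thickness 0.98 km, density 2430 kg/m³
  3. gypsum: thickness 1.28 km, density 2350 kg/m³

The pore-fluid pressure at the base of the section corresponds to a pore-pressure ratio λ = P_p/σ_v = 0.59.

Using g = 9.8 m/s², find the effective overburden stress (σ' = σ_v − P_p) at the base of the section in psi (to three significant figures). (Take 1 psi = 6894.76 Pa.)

Overburden (lithostatic) stress σ_v:
limestone: 2540 kg/m³ × 9.8 m/s² × 5400 m = 1.344×10^8 Pa = 134.4 MPa
mudstone: 2430 kg/m³ × 9.8 m/s² × 980 m = 2.334×10^7 Pa = 23.34 MPa
gypsum: 2350 kg/m³ × 9.8 m/s² × 1280 m = 2.948×10^7 Pa = 29.48 MPa
Total = 134.4 + 23.34 + 29.48 = 187.23 MPa
Pore pressure P_p = λ·σ_v = 0.59 × 187.2 MPa = 110.5 MPa
Effective stress σ' = σ_v − P_p = 187.2 − 110.5 = 76.765 MPa = 11134 psi

11100 psi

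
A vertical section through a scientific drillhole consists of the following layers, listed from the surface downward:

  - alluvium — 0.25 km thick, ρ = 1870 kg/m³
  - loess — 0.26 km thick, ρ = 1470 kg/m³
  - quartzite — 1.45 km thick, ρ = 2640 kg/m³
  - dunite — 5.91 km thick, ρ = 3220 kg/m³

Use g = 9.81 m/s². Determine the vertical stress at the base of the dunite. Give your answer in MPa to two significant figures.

alluvium: 1870 kg/m³ × 9.81 m/s² × 250 m = 4.586×10^6 Pa = 4.586 MPa
loess: 1470 kg/m³ × 9.81 m/s² × 260 m = 3.749×10^6 Pa = 3.749 MPa
quartzite: 2640 kg/m³ × 9.81 m/s² × 1450 m = 3.755×10^7 Pa = 37.55 MPa
dunite: 3220 kg/m³ × 9.81 m/s² × 5910 m = 1.867×10^8 Pa = 186.7 MPa
Total = 4.586 + 3.749 + 37.55 + 186.7 = 232.57 MPa

230 MPa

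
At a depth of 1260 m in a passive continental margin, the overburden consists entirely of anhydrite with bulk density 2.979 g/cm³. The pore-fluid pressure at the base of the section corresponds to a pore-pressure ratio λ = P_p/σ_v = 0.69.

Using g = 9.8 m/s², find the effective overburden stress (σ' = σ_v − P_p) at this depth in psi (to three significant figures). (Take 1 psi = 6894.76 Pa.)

1650 psi

Overburden (lithostatic) stress σ_v:
anhydrite: 2979 kg/m³ × 9.8 m/s² × 1260 m = 3.678×10^7 Pa = 36.78 MPa
Pore pressure P_p = λ·σ_v = 0.69 × 36.78 MPa = 25.38 MPa
Effective stress σ' = σ_v − P_p = 36.78 − 25.38 = 11.403 MPa = 1653.9 psi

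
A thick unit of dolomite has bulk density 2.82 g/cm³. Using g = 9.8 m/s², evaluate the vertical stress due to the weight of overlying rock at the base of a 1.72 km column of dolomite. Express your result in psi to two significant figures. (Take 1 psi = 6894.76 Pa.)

dolomite: 2820 kg/m³ × 9.8 m/s² × 1720 m = 4.753×10^7 Pa = 6894 psi

6900 psi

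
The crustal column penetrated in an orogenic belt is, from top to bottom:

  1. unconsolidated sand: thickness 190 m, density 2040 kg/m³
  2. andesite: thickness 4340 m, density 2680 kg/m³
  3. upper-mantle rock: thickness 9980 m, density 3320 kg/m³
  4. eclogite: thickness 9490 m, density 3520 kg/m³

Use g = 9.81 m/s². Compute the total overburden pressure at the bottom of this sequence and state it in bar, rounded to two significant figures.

7700 bar

unconsolidated sand: 2040 kg/m³ × 9.81 m/s² × 190 m = 3.802×10^6 Pa = 38.02 bar
andesite: 2680 kg/m³ × 9.81 m/s² × 4340 m = 1.141×10^8 Pa = 1141 bar
upper-mantle rock: 3320 kg/m³ × 9.81 m/s² × 9980 m = 3.250×10^8 Pa = 3250 bar
eclogite: 3520 kg/m³ × 9.81 m/s² × 9490 m = 3.277×10^8 Pa = 3277 bar
Total = 38.02 + 1141 + 3250 + 3277 = 7706.5 bar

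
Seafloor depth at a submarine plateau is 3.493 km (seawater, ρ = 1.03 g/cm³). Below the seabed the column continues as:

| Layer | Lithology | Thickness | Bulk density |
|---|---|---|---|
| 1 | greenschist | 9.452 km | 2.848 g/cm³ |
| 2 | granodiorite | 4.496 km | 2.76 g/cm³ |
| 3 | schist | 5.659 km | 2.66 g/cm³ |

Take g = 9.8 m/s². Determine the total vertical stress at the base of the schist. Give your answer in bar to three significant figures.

5680 bar

seawater: 1030 kg/m³ × 9.8 m/s² × 3493 m = 3.526×10^7 Pa = 352.6 bar
greenschist: 2848 kg/m³ × 9.8 m/s² × 9452 m = 2.638×10^8 Pa = 2638 bar
granodiorite: 2760 kg/m³ × 9.8 m/s² × 4496 m = 1.216×10^8 Pa = 1216 bar
schist: 2660 kg/m³ × 9.8 m/s² × 5659 m = 1.475×10^8 Pa = 1475 bar
Total = 352.6 + 2638 + 1216 + 1475 = 5681.9 bar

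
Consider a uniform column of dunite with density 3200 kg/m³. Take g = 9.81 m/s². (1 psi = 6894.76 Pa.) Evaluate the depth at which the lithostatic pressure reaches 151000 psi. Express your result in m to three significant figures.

33200 m

h = P/(ρg) = 151000 psi / (3200 kg/m³ × 9.81 m/s²) = 1.041×10^9 Pa / 31392 Pa/m = 33165 m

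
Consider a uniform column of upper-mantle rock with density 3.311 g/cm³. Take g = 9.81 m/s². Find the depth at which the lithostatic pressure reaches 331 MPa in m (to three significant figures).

h = P/(ρg) = 331 MPa / (3311 kg/m³ × 9.81 m/s²) = 3.310×10^8 Pa / 32481 Pa/m = 10191 m

10200 m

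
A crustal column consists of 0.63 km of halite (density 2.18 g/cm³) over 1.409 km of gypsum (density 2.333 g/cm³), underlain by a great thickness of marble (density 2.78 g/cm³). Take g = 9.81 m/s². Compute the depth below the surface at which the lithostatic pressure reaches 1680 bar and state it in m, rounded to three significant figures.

Pressure at base of upper layers: 2180×9.81×630 + 2333×9.81×1409 = 4.572×10^7 Pa = 457.2 bar
Remaining pressure to be supplied by marble: 1.680×10^8 − 4.572×10^7 = 1.223×10^8 Pa
Additional depth in marble = 1.223×10^8 Pa / (2780 kg/m³ × 9.81 m/s²) = 4483.7 m
Total depth = 2039 m + 4483.7 m = 6522.7 m

6520 m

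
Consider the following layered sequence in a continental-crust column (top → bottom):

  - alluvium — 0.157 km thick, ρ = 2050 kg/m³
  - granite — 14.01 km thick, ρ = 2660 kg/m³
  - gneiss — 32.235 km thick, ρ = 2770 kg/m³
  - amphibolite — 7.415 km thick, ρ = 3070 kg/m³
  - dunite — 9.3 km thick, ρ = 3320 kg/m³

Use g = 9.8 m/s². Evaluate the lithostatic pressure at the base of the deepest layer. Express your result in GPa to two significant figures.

alluvium: 2050 kg/m³ × 9.8 m/s² × 157 m = 3.154×10^6 Pa = 3.154×10^-3 GPa
granite: 2660 kg/m³ × 9.8 m/s² × 14010 m = 3.652×10^8 Pa = 0.3652 GPa
gneiss: 2770 kg/m³ × 9.8 m/s² × 32235 m = 8.751×10^8 Pa = 0.8751 GPa
amphibolite: 3070 kg/m³ × 9.8 m/s² × 7415 m = 2.231×10^8 Pa = 0.2231 GPa
dunite: 3320 kg/m³ × 9.8 m/s² × 9300 m = 3.026×10^8 Pa = 0.3026 GPa
Total = 3.154×10^-3 + 0.3652 + 0.8751 + 0.2231 + 0.3026 = 1.7691 GPa

1.8 GPa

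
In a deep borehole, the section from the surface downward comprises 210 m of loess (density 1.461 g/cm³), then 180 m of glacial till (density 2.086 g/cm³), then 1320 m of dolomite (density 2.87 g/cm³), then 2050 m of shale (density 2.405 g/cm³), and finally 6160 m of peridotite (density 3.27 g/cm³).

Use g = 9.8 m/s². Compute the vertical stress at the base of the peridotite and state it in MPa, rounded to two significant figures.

loess: 1461 kg/m³ × 9.8 m/s² × 210 m = 3.007×10^6 Pa = 3.007 MPa
glacial till: 2086 kg/m³ × 9.8 m/s² × 180 m = 3.680×10^6 Pa = 3.680 MPa
dolomite: 2870 kg/m³ × 9.8 m/s² × 1320 m = 3.713×10^7 Pa = 37.13 MPa
shale: 2405 kg/m³ × 9.8 m/s² × 2050 m = 4.832×10^7 Pa = 48.32 MPa
peridotite: 3270 kg/m³ × 9.8 m/s² × 6160 m = 1.974×10^8 Pa = 197.4 MPa
Total = 3.007 + 3.680 + 37.13 + 48.32 + 197.4 = 289.53 MPa

290 MPa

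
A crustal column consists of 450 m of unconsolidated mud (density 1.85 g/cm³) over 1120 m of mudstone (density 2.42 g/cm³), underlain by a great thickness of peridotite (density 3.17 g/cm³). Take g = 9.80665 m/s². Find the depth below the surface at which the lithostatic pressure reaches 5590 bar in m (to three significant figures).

18400 m

Pressure at base of upper layers: 1850×9.80665×450 + 2420×9.80665×1120 = 3.474×10^7 Pa = 347.4 bar
Remaining pressure to be supplied by peridotite: 5.590×10^8 − 3.474×10^7 = 5.243×10^8 Pa
Additional depth in peridotite = 5.243×10^8 Pa / (3170 kg/m³ × 9.80665 m/s²) = 16864 m
Total depth = 1570 m + 16864 m = 18434 m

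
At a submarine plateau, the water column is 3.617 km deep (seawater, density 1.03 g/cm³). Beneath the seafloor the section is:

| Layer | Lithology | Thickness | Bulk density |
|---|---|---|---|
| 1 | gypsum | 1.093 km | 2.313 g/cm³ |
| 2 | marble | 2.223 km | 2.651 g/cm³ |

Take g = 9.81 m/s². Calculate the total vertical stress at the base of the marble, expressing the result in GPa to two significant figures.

0.12 GPa

seawater: 1030 kg/m³ × 9.81 m/s² × 3617 m = 3.655×10^7 Pa = 0.03655 GPa
gypsum: 2313 kg/m³ × 9.81 m/s² × 1093 m = 2.480×10^7 Pa = 0.02480 GPa
marble: 2651 kg/m³ × 9.81 m/s² × 2223 m = 5.781×10^7 Pa = 0.05781 GPa
Total = 0.03655 + 0.02480 + 0.05781 = 0.11916 GPa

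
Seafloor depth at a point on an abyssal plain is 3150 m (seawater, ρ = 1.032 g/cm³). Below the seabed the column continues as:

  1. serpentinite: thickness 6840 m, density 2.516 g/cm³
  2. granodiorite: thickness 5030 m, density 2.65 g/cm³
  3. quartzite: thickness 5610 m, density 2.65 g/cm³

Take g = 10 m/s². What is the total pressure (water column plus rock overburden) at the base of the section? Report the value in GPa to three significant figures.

0.487 GPa

seawater: 1032 kg/m³ × 10 m/s² × 3150 m = 3.251×10^7 Pa = 0.03251 GPa
serpentinite: 2516 kg/m³ × 10 m/s² × 6840 m = 1.721×10^8 Pa = 0.1721 GPa
granodiorite: 2650 kg/m³ × 10 m/s² × 5030 m = 1.333×10^8 Pa = 0.1333 GPa
quartzite: 2650 kg/m³ × 10 m/s² × 5610 m = 1.487×10^8 Pa = 0.1487 GPa
Total = 0.03251 + 0.1721 + 0.1333 + 0.1487 = 0.48656 GPa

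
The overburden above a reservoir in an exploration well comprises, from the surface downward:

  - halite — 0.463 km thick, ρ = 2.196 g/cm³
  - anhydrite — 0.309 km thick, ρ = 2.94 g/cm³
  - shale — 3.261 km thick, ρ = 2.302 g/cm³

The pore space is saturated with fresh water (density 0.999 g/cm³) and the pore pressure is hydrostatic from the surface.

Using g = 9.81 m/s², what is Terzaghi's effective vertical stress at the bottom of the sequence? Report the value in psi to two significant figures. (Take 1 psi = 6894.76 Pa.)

Overburden (lithostatic) stress σ_v:
halite: 2196 kg/m³ × 9.81 m/s² × 463 m = 9.974×10^6 Pa = 9.974 MPa
anhydrite: 2940 kg/m³ × 9.81 m/s² × 309 m = 8.912×10^6 Pa = 8.912 MPa
shale: 2302 kg/m³ × 9.81 m/s² × 3261 m = 7.364×10^7 Pa = 73.64 MPa
Total = 9.974 + 8.912 + 73.64 = 92.528 MPa
Pore pressure P_p = 999 kg/m³ × 9.81 m/s² × 4033 m = 3.952×10^7 Pa = 39.52 MPa
Effective stress σ' = σ_v − P_p = 92.53 − 39.52 = 53.004 MPa = 7687.6 psi

7700 psi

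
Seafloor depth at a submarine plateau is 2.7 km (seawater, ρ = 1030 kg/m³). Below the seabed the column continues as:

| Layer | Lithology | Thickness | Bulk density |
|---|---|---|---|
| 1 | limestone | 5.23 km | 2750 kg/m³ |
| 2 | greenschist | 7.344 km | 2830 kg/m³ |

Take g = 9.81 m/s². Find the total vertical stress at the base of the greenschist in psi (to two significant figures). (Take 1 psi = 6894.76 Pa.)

54000 psi

seawater: 1030 kg/m³ × 9.81 m/s² × 2700 m = 2.728×10^7 Pa = 3957 psi
limestone: 2750 kg/m³ × 9.81 m/s² × 5230 m = 1.411×10^8 Pa = 20464 psi
greenschist: 2830 kg/m³ × 9.81 m/s² × 7344 m = 2.039×10^8 Pa = 29571 psi
Total = 3957 + 20464 + 29571 = 53992 psi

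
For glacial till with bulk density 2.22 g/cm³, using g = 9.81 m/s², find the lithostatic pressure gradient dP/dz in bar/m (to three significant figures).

dP/dz = ρg = 2220 kg/m³ × 9.81 m/s² = 21778 Pa/m
= 21778 Pa/m × (1 bar/m / 1.0000×10^5 Pa/m) = 0.21778 bar/m

0.218 bar/m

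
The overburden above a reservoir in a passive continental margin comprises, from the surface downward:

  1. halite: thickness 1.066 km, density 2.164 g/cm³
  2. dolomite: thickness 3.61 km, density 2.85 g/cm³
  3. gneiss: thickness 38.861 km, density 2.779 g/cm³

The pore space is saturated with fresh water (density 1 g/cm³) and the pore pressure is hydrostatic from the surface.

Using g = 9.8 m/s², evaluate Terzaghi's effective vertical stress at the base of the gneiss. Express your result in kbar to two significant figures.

Overburden (lithostatic) stress σ_v:
halite: 2164 kg/m³ × 9.8 m/s² × 1066 m = 2.261×10^7 Pa = 22.61 MPa
dolomite: 2850 kg/m³ × 9.8 m/s² × 3610 m = 1.008×10^8 Pa = 100.8 MPa
gneiss: 2779 kg/m³ × 9.8 m/s² × 38861 m = 1.058×10^9 Pa = 1058 MPa
Total = 22.61 + 100.8 + 1058 = 1181.8 MPa
Pore pressure P_p = 1000 kg/m³ × 9.8 m/s² × 43537 m = 4.267×10^8 Pa = 426.7 MPa
Effective stress σ' = σ_v − P_p = 1182 − 426.7 = 755.12 MPa = 7.5512 kbar

7.6 kbar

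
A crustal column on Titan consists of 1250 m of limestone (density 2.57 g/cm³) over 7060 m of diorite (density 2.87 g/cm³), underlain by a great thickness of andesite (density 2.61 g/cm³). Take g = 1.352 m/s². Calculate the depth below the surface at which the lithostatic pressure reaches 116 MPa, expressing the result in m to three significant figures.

Pressure at base of upper layers: 2570×1.352×1250 + 2870×1.352×7060 = 3.174×10^7 Pa = 31.74 MPa
Remaining pressure to be supplied by andesite: 1.160×10^8 − 3.174×10^7 = 8.426×10^7 Pa
Additional depth in andesite = 8.426×10^7 Pa / (2610 kg/m³ × 1.352 m/s²) = 23879 m
Total depth = 8310 m + 23879 m = 32189 m

32200 m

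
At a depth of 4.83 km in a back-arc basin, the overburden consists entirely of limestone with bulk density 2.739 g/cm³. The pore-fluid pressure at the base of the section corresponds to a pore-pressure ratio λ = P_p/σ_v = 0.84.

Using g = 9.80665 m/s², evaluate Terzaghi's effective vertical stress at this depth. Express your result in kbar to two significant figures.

0.21 kbar

Overburden (lithostatic) stress σ_v:
limestone: 2739 kg/m³ × 9.80665 m/s² × 4830 m = 1.297×10^8 Pa = 129.7 MPa
Pore pressure P_p = λ·σ_v = 0.84 × 129.7 MPa = 109.0 MPa
Effective stress σ' = σ_v − P_p = 129.7 − 109.0 = 20.758 MPa = 0.20758 kbar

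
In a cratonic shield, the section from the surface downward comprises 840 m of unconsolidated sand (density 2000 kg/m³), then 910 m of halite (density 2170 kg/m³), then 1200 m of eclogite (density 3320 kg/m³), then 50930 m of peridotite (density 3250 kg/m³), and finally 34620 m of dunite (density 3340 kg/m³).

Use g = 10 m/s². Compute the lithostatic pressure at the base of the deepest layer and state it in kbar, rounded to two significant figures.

unconsolidated sand: 2000 kg/m³ × 10 m/s² × 840 m = 1.680×10^7 Pa = 0.1680 kbar
halite: 2170 kg/m³ × 10 m/s² × 910 m = 1.975×10^7 Pa = 0.1975 kbar
eclogite: 3320 kg/m³ × 10 m/s² × 1200 m = 3.984×10^7 Pa = 0.3984 kbar
peridotite: 3250 kg/m³ × 10 m/s² × 50930 m = 1.655×10^9 Pa = 16.55 kbar
dunite: 3340 kg/m³ × 10 m/s² × 34620 m = 1.156×10^9 Pa = 11.56 kbar
Total = 0.1680 + 0.1975 + 0.3984 + 16.55 + 11.56 = 28.879 kbar

29 kbar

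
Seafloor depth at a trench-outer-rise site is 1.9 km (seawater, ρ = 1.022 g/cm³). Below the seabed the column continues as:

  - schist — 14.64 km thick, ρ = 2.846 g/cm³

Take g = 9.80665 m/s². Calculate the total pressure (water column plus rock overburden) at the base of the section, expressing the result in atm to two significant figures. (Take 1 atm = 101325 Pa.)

4200 atm

seawater: 1022 kg/m³ × 9.80665 m/s² × 1900 m = 1.904×10^7 Pa = 187.9 atm
schist: 2846 kg/m³ × 9.80665 m/s² × 14640 m = 4.086×10^8 Pa = 4033 atm
Total = 187.9 + 4033 = 4220.5 atm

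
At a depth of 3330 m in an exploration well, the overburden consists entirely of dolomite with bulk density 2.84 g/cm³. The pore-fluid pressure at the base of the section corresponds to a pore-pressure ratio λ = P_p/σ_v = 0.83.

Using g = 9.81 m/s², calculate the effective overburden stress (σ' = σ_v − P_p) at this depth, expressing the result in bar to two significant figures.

160 bar

Overburden (lithostatic) stress σ_v:
dolomite: 2840 kg/m³ × 9.81 m/s² × 3330 m = 9.278×10^7 Pa = 92.78 MPa
Pore pressure P_p = λ·σ_v = 0.83 × 92.78 MPa = 77.00 MPa
Effective stress σ' = σ_v − P_p = 92.78 − 77.00 = 15.772 MPa = 157.72 bar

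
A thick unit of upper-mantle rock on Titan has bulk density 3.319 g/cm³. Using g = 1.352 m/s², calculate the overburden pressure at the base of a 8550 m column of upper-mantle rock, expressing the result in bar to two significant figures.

upper-mantle rock: 3319 kg/m³ × 1.352 m/s² × 8550 m = 3.837×10^7 Pa = 383.7 bar

380 bar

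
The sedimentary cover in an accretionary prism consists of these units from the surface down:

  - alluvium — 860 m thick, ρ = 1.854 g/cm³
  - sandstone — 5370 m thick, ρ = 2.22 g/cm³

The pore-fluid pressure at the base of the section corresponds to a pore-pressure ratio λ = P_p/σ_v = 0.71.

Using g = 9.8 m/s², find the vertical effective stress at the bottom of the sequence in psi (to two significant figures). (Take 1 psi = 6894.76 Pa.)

Overburden (lithostatic) stress σ_v:
alluvium: 1854 kg/m³ × 9.8 m/s² × 860 m = 1.563×10^7 Pa = 15.63 MPa
sandstone: 2220 kg/m³ × 9.8 m/s² × 5370 m = 1.168×10^8 Pa = 116.8 MPa
Total = 15.63 + 116.8 = 132.46 MPa
Pore pressure P_p = λ·σ_v = 0.71 × 132.5 MPa = 94.04 MPa
Effective stress σ' = σ_v − P_p = 132.5 − 94.04 = 38.412 MPa = 5571.2 psi

5600 psi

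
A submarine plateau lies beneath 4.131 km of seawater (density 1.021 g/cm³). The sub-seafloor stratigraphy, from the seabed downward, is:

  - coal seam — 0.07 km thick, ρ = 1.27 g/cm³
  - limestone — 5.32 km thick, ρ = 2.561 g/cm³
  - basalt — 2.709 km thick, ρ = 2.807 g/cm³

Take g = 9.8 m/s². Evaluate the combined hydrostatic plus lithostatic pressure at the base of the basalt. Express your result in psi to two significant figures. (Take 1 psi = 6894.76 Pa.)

seawater: 1021 kg/m³ × 9.8 m/s² × 4131 m = 4.133×10^7 Pa = 5995 psi
coal seam: 1270 kg/m³ × 9.8 m/s² × 70 m = 8.712×10^5 Pa = 126.4 psi
limestone: 2561 kg/m³ × 9.8 m/s² × 5320 m = 1.335×10^8 Pa = 19365 psi
basalt: 2807 kg/m³ × 9.8 m/s² × 2709 m = 7.452×10^7 Pa = 10808 psi
Total = 5995 + 126.4 + 19365 + 10808 = 36295 psi

36000 psi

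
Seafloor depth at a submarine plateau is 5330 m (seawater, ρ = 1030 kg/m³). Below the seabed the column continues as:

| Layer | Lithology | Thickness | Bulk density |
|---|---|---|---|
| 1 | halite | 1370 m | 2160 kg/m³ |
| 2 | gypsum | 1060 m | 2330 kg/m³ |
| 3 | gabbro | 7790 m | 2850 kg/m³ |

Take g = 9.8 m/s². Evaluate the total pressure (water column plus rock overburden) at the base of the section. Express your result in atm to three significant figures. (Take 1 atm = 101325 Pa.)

3200 atm

seawater: 1030 kg/m³ × 9.8 m/s² × 5330 m = 5.380×10^7 Pa = 531.0 atm
halite: 2160 kg/m³ × 9.8 m/s² × 1370 m = 2.900×10^7 Pa = 286.2 atm
gypsum: 2330 kg/m³ × 9.8 m/s² × 1060 m = 2.420×10^7 Pa = 238.9 atm
gabbro: 2850 kg/m³ × 9.8 m/s² × 7790 m = 2.176×10^8 Pa = 2147 atm
Total = 531.0 + 286.2 + 238.9 + 2147 = 3203.4 atm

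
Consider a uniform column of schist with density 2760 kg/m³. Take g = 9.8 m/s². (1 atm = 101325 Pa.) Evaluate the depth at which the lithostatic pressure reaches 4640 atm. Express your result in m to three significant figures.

17400 m

h = P/(ρg) = 4640 atm / (2760 kg/m³ × 9.8 m/s²) = 4.701×10^8 Pa / 27048 Pa/m = 17382 m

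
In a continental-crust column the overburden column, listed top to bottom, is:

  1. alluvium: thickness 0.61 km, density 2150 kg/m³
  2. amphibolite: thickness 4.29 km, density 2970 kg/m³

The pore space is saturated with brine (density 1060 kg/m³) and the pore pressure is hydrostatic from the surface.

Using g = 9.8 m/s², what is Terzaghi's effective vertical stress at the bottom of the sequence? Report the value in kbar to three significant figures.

0.868 kbar

Overburden (lithostatic) stress σ_v:
alluvium: 2150 kg/m³ × 9.8 m/s² × 610 m = 1.285×10^7 Pa = 12.85 MPa
amphibolite: 2970 kg/m³ × 9.8 m/s² × 4290 m = 1.249×10^8 Pa = 124.9 MPa
Total = 12.85 + 124.9 = 137.72 MPa
Pore pressure P_p = 1060 kg/m³ × 9.8 m/s² × 4900 m = 5.090×10^7 Pa = 50.90 MPa
Effective stress σ' = σ_v − P_p = 137.7 − 50.90 = 86.816 MPa = 0.86816 kbar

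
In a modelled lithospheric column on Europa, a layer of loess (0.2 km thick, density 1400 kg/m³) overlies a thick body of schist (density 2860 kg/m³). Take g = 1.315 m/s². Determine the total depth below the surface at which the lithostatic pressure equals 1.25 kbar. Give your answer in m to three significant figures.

33300 m

Pressure at base of upper layers: 1400×1.315×200 = 3.682×10^5 Pa = 3.682×10^-3 kbar
Remaining pressure to be supplied by schist: 1.250×10^8 − 3.682×10^5 = 1.246×10^8 Pa
Additional depth in schist = 1.246×10^8 Pa / (2860 kg/m³ × 1.315 m/s²) = 33139 m
Total depth = 200 m + 33139 m = 33339 m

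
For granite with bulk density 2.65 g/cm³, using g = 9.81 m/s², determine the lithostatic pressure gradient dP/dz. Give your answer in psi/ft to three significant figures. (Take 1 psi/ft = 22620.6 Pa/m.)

1.15 psi/ft

dP/dz = ρg = 2650 kg/m³ × 9.81 m/s² = 25996 Pa/m
= 25996 Pa/m × (1 psi/ft / 22621 Pa/m) = 1.1492 psi/ft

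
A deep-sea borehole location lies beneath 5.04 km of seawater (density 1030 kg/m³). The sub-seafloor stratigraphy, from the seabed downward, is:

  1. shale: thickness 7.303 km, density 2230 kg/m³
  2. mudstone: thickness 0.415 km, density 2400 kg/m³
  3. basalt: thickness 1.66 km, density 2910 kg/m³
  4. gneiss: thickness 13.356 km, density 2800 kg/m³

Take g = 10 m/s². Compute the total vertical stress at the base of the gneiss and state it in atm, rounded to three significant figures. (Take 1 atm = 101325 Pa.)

6390 atm

seawater: 1030 kg/m³ × 10 m/s² × 5040 m = 5.191×10^7 Pa = 512.3 atm
shale: 2230 kg/m³ × 10 m/s² × 7303 m = 1.629×10^8 Pa = 1607 atm
mudstone: 2400 kg/m³ × 10 m/s² × 415 m = 9.960×10^6 Pa = 98.30 atm
basalt: 2910 kg/m³ × 10 m/s² × 1660 m = 4.831×10^7 Pa = 476.7 atm
gneiss: 2800 kg/m³ × 10 m/s² × 13356 m = 3.740×10^8 Pa = 3691 atm
Total = 512.3 + 1607 + 98.30 + 476.7 + 3691 = 6385.4 atm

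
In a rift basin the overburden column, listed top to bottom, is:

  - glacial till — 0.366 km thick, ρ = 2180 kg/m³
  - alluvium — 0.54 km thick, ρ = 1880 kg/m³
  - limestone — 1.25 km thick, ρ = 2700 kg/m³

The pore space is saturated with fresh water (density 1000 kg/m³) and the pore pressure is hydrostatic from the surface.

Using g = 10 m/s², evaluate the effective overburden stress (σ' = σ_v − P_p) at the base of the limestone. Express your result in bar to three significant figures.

303 bar

Overburden (lithostatic) stress σ_v:
glacial till: 2180 kg/m³ × 10 m/s² × 366 m = 7.979×10^6 Pa = 7.979 MPa
alluvium: 1880 kg/m³ × 10 m/s² × 540 m = 1.015×10^7 Pa = 10.15 MPa
limestone: 2700 kg/m³ × 10 m/s² × 1250 m = 3.375×10^7 Pa = 33.75 MPa
Total = 7.979 + 10.15 + 33.75 = 51.881 MPa
Pore pressure P_p = 1000 kg/m³ × 10 m/s² × 2156 m = 2.156×10^7 Pa = 21.56 MPa
Effective stress σ' = σ_v − P_p = 51.88 − 21.56 = 30.321 MPa = 303.21 bar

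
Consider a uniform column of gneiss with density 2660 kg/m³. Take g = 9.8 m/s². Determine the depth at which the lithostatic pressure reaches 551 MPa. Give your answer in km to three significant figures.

21.1 km

h = P/(ρg) = 551 MPa / (2660 kg/m³ × 9.8 m/s²) = 5.510×10^8 Pa / 26068 Pa/m = 21137 m
= 21.137 km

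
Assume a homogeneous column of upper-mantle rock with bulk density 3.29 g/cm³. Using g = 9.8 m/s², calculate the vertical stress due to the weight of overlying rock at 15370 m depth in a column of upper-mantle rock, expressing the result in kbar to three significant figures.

upper-mantle rock: 3290 kg/m³ × 9.8 m/s² × 15370 m = 4.956×10^8 Pa = 4.956 kbar

4.96 kbar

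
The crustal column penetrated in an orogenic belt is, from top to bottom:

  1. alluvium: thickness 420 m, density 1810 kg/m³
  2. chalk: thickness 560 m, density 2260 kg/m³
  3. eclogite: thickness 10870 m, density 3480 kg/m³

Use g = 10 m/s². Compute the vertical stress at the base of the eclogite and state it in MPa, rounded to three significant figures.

399 MPa

alluvium: 1810 kg/m³ × 10 m/s² × 420 m = 7.602×10^6 Pa = 7.602 MPa
chalk: 2260 kg/m³ × 10 m/s² × 560 m = 1.266×10^7 Pa = 12.66 MPa
eclogite: 3480 kg/m³ × 10 m/s² × 10870 m = 3.783×10^8 Pa = 378.3 MPa
Total = 7.602 + 12.66 + 378.3 = 398.53 MPa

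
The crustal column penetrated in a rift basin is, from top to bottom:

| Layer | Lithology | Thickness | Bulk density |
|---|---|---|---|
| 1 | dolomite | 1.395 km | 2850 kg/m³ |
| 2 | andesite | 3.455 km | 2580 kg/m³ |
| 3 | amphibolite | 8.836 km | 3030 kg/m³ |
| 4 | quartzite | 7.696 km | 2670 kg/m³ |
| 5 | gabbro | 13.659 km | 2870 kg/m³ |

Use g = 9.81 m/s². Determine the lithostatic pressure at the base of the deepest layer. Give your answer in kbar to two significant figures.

dolomite: 2850 kg/m³ × 9.81 m/s² × 1395 m = 3.900×10^7 Pa = 0.3900 kbar
andesite: 2580 kg/m³ × 9.81 m/s² × 3455 m = 8.745×10^7 Pa = 0.8745 kbar
amphibolite: 3030 kg/m³ × 9.81 m/s² × 8836 m = 2.626×10^8 Pa = 2.626 kbar
quartzite: 2670 kg/m³ × 9.81 m/s² × 7696 m = 2.016×10^8 Pa = 2.016 kbar
gabbro: 2870 kg/m³ × 9.81 m/s² × 13659 m = 3.846×10^8 Pa = 3.846 kbar
Total = 0.3900 + 0.8745 + 2.626 + 2.016 + 3.846 = 9.7524 kbar

9.8 kbar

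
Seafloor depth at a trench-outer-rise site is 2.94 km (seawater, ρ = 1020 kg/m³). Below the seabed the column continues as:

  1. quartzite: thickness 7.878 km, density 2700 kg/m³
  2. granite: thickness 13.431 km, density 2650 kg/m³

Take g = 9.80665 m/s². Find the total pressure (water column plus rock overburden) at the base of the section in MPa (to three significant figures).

587 MPa

seawater: 1020 kg/m³ × 9.80665 m/s² × 2940 m = 2.941×10^7 Pa = 29.41 MPa
quartzite: 2700 kg/m³ × 9.80665 m/s² × 7878 m = 2.086×10^8 Pa = 208.6 MPa
granite: 2650 kg/m³ × 9.80665 m/s² × 13431 m = 3.490×10^8 Pa = 349.0 MPa
Total = 29.41 + 208.6 + 349.0 = 587.04 MPa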